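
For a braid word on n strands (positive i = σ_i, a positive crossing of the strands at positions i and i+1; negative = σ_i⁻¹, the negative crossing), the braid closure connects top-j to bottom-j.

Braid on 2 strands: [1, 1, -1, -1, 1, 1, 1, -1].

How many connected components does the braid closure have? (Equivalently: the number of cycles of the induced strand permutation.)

Track the strand permutation on 2 strands, starting from identity.
  step 1: s1 swaps positions 1,2 -> [2 1]
  step 2: s1 swaps positions 1,2 -> [1 2]
  step 3: s1^-1 swaps positions 1,2 -> [2 1]
  step 4: s1^-1 swaps positions 1,2 -> [1 2]
  step 5: s1 swaps positions 1,2 -> [2 1]
  step 6: s1 swaps positions 1,2 -> [1 2]
  step 7: s1 swaps positions 1,2 -> [2 1]
  step 8: s1^-1 swaps positions 1,2 -> [1 2]
Final permutation (position -> original strand): [1 2]
Closure components = cycle count of this permutation = 2.

Answer: 2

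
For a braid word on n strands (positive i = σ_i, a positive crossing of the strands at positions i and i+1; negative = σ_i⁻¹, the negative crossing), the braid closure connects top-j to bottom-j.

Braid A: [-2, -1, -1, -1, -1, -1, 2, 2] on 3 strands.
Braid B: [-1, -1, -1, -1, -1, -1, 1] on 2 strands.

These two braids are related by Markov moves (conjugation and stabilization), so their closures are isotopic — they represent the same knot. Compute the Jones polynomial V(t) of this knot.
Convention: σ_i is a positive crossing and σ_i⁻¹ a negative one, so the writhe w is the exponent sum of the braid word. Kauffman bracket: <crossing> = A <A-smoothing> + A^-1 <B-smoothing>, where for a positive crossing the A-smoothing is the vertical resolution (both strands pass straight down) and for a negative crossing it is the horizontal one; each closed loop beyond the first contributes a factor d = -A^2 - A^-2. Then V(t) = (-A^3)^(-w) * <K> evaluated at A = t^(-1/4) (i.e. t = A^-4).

t^-2 + t^-4 - t^-5 + t^-6 - t^-7

Derivation:
Markov-equivalent braids have isotopic closures, hence identical knot invariants. Strip the Markov moves from each word to reach a common short braid β, then compute V(t) once on β.
Braid A: s2^-1 s1^-1 s1^-1 s1^-1 s1^-1 s1^-1 s2 s2 on 3 strands reduces by inverse Markov moves (closure unchanged at each step):
  Deconjugate: the word is γ·β·γ⁻¹ with γ = s2^-1 (prefix) and γ⁻¹ = s2 (suffix); strip both.
  Destabilize: the word has the form β·s2 where s2 occurs only as the final letter (β ∈ B_2); drop it and the last strand → 2 strands.
Reduced to β = s1^-1 s1^-1 s1^-1 s1^-1 s1^-1 on 2 strands, 5 crossings.
Braid B: s1^-1 s1^-1 s1^-1 s1^-1 s1^-1 s1^-1 s1 on 2 strands reduces by inverse Markov moves (closure unchanged at each step):
  Deconjugate: the word is γ·β·γ⁻¹ with γ = s1^-1 (prefix) and γ⁻¹ = s1 (suffix); strip both.
Reduced to β = s1^-1 s1^-1 s1^-1 s1^-1 s1^-1 on 2 strands, 5 crossings.
Both give the same β = s1^-1 s1^-1 s1^-1 s1^-1 s1^-1 on 2 strands, so one state sum suffices:
Braid: s1^-1 s1^-1 s1^-1 s1^-1 s1^-1 on 2 strands, 5 crossings.
Writhe w = (#positive) - (#negative) = 0 - 5 = -5.
Computing the Kauffman bracket via state sum. There are 2^5 = 32 states.
For each crossing: s=0 is the vertical smoothing, s=1 horizontal. Crossing k contributes A^(sign_k * (1 - 2*s_k)); loop factor d = -A^2 - A^-2.
  state 00000: A-exp=-5, loops=2, term = A^-5 * d^1
  state 00001: A-exp=-3, loops=1, term = A^-3 * d^0
  state 00010: A-exp=-3, loops=1, term = A^-3 * d^0
  state 00011: A-exp=-1, loops=2, term = A^-1 * d^1
  state 00100: A-exp=-3, loops=1, term = A^-3 * d^0
  state 00101: A-exp=-1, loops=2, term = A^-1 * d^1
  state 00110: A-exp=-1, loops=2, term = A^-1 * d^1
  state 00111: A-exp=+1, loops=3, term = A^1 * d^2
  state 01000: A-exp=-3, loops=1, term = A^-3 * d^0
  state 01001: A-exp=-1, loops=2, term = A^-1 * d^1
  state 01010: A-exp=-1, loops=2, term = A^-1 * d^1
  state 01011: A-exp=+1, loops=3, term = A^1 * d^2
  state 01100: A-exp=-1, loops=2, term = A^-1 * d^1
  state 01101: A-exp=+1, loops=3, term = A^1 * d^2
  state 01110: A-exp=+1, loops=3, term = A^1 * d^2
  state 01111: A-exp=+3, loops=4, term = A^3 * d^3
  state 10000: A-exp=-3, loops=1, term = A^-3 * d^0
  state 10001: A-exp=-1, loops=2, term = A^-1 * d^1
  state 10010: A-exp=-1, loops=2, term = A^-1 * d^1
  state 10011: A-exp=+1, loops=3, term = A^1 * d^2
  state 10100: A-exp=-1, loops=2, term = A^-1 * d^1
  state 10101: A-exp=+1, loops=3, term = A^1 * d^2
  state 10110: A-exp=+1, loops=3, term = A^1 * d^2
  state 10111: A-exp=+3, loops=4, term = A^3 * d^3
  state 11000: A-exp=-1, loops=2, term = A^-1 * d^1
  state 11001: A-exp=+1, loops=3, term = A^1 * d^2
  state 11010: A-exp=+1, loops=3, term = A^1 * d^2
  state 11011: A-exp=+3, loops=4, term = A^3 * d^3
  state 11100: A-exp=+1, loops=3, term = A^1 * d^2
  state 11101: A-exp=+3, loops=4, term = A^3 * d^3
  state 11110: A-exp=+3, loops=4, term = A^3 * d^3
  state 11111: A-exp=+5, loops=5, term = A^5 * d^4
Collect the terms by A-exponent (count of states per loop number):
Powers of d = -A^2 - A^-2: d^2 = A^4 + 2 + A^-4; d^3 = -A^6 - 3*A^2 - 3*A^-2 - A^-6; d^4 = A^8 + 4*A^4 + 6 + 4*A^-4 + A^-8.
  A^5 * (d^4) = A^13 + 4*A^9 + 6*A^5 + 4*A + A^-3
  A^3 * (5*d^3) = -5*A^9 - 15*A^5 - 15*A - 5*A^-3
  A^1 * (10*d^2) = 10*A^5 + 20*A + 10*A^-3
  A^-1 * (10*d) = -10*A - 10*A^-3
  A^-3 * (5) = 5*A^-3
  A^-5 * (d) = -A^-3 - A^-7
Summing the groups: <K> = A^13 - A^9 + A^5 - A - A^-7
Normalise by the writhe: (-A^3)^(-w) = (-A^3)^(5) = -A^15, so f(A) = -A^15 * <K> = -A^28 + A^24 - A^20 + A^16 + A^8.
Substitute A = t^(-1/4), i.e. A^e → t^(-e/4): V(t) = t^-2 + t^-4 - t^-5 + t^-6 - t^-7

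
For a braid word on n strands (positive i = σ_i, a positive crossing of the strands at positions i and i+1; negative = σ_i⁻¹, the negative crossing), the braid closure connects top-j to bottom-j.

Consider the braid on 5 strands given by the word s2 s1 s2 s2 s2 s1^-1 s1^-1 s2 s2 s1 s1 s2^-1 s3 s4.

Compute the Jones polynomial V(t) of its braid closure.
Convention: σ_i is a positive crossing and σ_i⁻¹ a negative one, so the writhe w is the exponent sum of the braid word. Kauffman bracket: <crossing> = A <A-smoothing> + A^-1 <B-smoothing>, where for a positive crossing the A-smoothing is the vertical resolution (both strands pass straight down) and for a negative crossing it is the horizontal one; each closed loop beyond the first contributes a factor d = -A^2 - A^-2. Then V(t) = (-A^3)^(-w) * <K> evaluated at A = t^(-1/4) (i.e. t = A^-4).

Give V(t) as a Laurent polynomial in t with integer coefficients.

The presented braid s2 s1 s2 s2 s2 s1^-1 s1^-1 s2 s2 s1 s1 s2^-1 s3 s4 on 5 strands reduces by inverse Markov moves (closure unchanged at each step):
  Destabilize: the word has the form β·s4 where s4 occurs only as the final letter (β ∈ B_4); drop it and the last strand → 4 strands.
  Destabilize: the word has the form β·s3 where s3 occurs only as the final letter (β ∈ B_3); drop it and the last strand → 3 strands.
  Deconjugate: the word is γ·β·γ⁻¹ with γ = s2 (prefix) and γ⁻¹ = s2^-1 (suffix); strip both.
Reduced to β = s1 s2 s2 s2 s1^-1 s1^-1 s2 s2 s1 s1 on 3 strands, 10 crossings.
Compute on β:
Braid: s1 s2 s2 s2 s1^-1 s1^-1 s2 s2 s1 s1 on 3 strands, 10 crossings.
Writhe w = (#positive) - (#negative) = 8 - 2 = 6.
State-sum expansion of <K>. There are 2^10 = 1024 states.
Each crossing splits two ways (0=vertical, 1=horizontal). The state's weight is A^(#A-smoothings - #B-smoothings) * d^(loops - 1).
Tabulate the states by total A-exponent and number of loops L (A-exp: L × count):
  A^10: L=3 ×1
  A^8: L=2 ×7, L=4 ×3
  A^6: L=1 ×10, L=3 ×32, L=5 ×3
  A^4: L=2 ×76, L=4 ×43, L=6 ×1
  A^2: L=1 ×51, L=3 ×132, L=5 ×27
  A^0: L=2 ×135, L=4 ×109, L=6 ×8
  A^-2: L=3 ×161, L=5 ×48, L=7 ×1
  A^-4: L=4 ×109, L=6 ×11
  A^-6: L=5 ×44, L=7 ×1
  A^-8: L=6 ×10
  A^-10: L=7 ×1
Each group contributes A^e * Σ count * d^(L-1):
Powers of d = -A^2 - A^-2: d^2 = A^4 + 2 + A^-4; d^3 = -A^6 - 3*A^2 - 3*A^-2 - A^-6; d^4 = A^8 + 4*A^4 + 6 + 4*A^-4 + A^-8; d^5 = -A^10 - 5*A^6 - 10*A^2 - 10*A^-2 - 5*A^-6 - A^-10; d^6 = A^12 + 6*A^8 + 15*A^4 + 20 + 15*A^-4 + 6*A^-8 + A^-12.
  A^10 * (d^2) = A^14 + 2*A^10 + A^6
  A^8 * (7*d + 3*d^3) = -3*A^14 - 16*A^10 - 16*A^6 - 3*A^2
  A^6 * (10 + 32*d^2 + 3*d^4) = 3*A^14 + 44*A^10 + 92*A^6 + 44*A^2 + 3*A^-2
  A^4 * (76*d + 43*d^3 + d^5) = -A^14 - 48*A^10 - 215*A^6 - 215*A^2 - 48*A^-2 - A^-6
  A^2 * (51 + 132*d^2 + 27*d^4) = 27*A^10 + 240*A^6 + 477*A^2 + 240*A^-2 + 27*A^-6
  A^0 * (135*d + 109*d^3 + 8*d^5) = -8*A^10 - 149*A^6 - 542*A^2 - 542*A^-2 - 149*A^-6 - 8*A^-10
  A^-2 * (161*d^2 + 48*d^4 + d^6) = A^10 + 54*A^6 + 368*A^2 + 630*A^-2 + 368*A^-6 + 54*A^-10 + A^-14
  A^-4 * (109*d^3 + 11*d^5) = -11*A^6 - 164*A^2 - 437*A^-2 - 437*A^-6 - 164*A^-10 - 11*A^-14
  A^-6 * (44*d^4 + d^6) = A^6 + 50*A^2 + 191*A^-2 + 284*A^-6 + 191*A^-10 + 50*A^-14 + A^-18
  A^-8 * (10*d^5) = -10*A^2 - 50*A^-2 - 100*A^-6 - 100*A^-10 - 50*A^-14 - 10*A^-18
  A^-10 * (d^6) = A^2 + 6*A^-2 + 15*A^-6 + 20*A^-10 + 15*A^-14 + 6*A^-18 + A^-22
Summing the groups: <K> = 2*A^10 - 3*A^6 + 6*A^2 - 7*A^-2 + 7*A^-6 - 7*A^-10 + 5*A^-14 - 3*A^-18 + A^-22
Normalise by the writhe: (-A^3)^(-w) = (-A^3)^(-6) = A^-18, so f(A) = A^-18 * <K> = 2*A^-8 - 3*A^-12 + 6*A^-16 - 7*A^-20 + 7*A^-24 - 7*A^-28 + 5*A^-32 - 3*A^-36 + A^-40.
Substitute A = t^(-1/4), i.e. A^e → t^(-e/4): V(t) = t^10 - 3*t^9 + 5*t^8 - 7*t^7 + 7*t^6 - 7*t^5 + 6*t^4 - 3*t^3 + 2*t^2

Answer: t^10 - 3*t^9 + 5*t^8 - 7*t^7 + 7*t^6 - 7*t^5 + 6*t^4 - 3*t^3 + 2*t^2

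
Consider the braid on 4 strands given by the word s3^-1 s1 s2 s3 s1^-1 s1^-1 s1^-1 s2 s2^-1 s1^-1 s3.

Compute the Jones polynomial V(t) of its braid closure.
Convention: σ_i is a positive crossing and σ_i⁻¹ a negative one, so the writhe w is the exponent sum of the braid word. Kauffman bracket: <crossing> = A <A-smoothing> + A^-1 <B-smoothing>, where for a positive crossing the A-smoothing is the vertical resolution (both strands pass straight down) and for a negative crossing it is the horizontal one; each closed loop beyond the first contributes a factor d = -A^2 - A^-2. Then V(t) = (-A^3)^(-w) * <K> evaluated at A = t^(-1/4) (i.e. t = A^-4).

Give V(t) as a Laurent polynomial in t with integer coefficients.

t^-1 + t^-3 - t^-4

Derivation:
The presented braid s3^-1 s1 s2 s3 s1^-1 s1^-1 s1^-1 s2 s2^-1 s1^-1 s3 on 4 strands reduces by inverse Markov moves (closure unchanged at each step):
  Deconjugate: the word is γ·β·γ⁻¹ with γ = s3^-1 (prefix) and γ⁻¹ = s3 (suffix); strip both.
Reduced to β = s1 s2 s3 s1^-1 s1^-1 s1^-1 s2 s2^-1 s1^-1 on 4 strands, 9 crossings.
Compute on β:
First cancel adjacent σ_i σ_i⁻¹ pairs (Reidemeister II — same braid, same closure): s1 s2 s3 s1^-1 s1^-1 s1^-1 s2 s2^-1 s1^-1 → s1 s2 s3 s1^-1 s1^-1 s1^-1 s1^-1.
Braid: s1 s2 s3 s1^-1 s1^-1 s1^-1 s1^-1 on 4 strands, 7 crossings.
Writhe w = (#positive) - (#negative) = 3 - 4 = -1.
Computing the Kauffman bracket via state sum. There are 2^7 = 128 states.
Smooth each crossing (0=||, 1=⌣⌢); contribution A^(Σ sign_k(1-2s_k)) * d^(L-1).
Tabulate the states by total A-exponent and number of loops L (A-exp: L × count):
  A^7: L=6 ×1
  A^5: L=5 ×6, L=7 ×1
  A^3: L=4 ×15, L=6 ×6
  A^1: L=3 ×20, L=5 ×15
  A^-1: L=2 ×14, L=4 ×21
  A^-3: L=1 ×4, L=3 ×17
  A^-5: L=2 ×7
  A^-7: L=1 ×1
Each group contributes A^e * Σ count * d^(L-1):
Powers of d = -A^2 - A^-2: d^2 = A^4 + 2 + A^-4; d^3 = -A^6 - 3*A^2 - 3*A^-2 - A^-6; d^4 = A^8 + 4*A^4 + 6 + 4*A^-4 + A^-8; d^5 = -A^10 - 5*A^6 - 10*A^2 - 10*A^-2 - 5*A^-6 - A^-10; d^6 = A^12 + 6*A^8 + 15*A^4 + 20 + 15*A^-4 + 6*A^-8 + A^-12.
  A^7 * (d^5) = -A^17 - 5*A^13 - 10*A^9 - 10*A^5 - 5*A - A^-3
  A^5 * (6*d^4 + d^6) = A^17 + 12*A^13 + 39*A^9 + 56*A^5 + 39*A + 12*A^-3 + A^-7
  A^3 * (15*d^3 + 6*d^5) = -6*A^13 - 45*A^9 - 105*A^5 - 105*A - 45*A^-3 - 6*A^-7
  A^1 * (20*d^2 + 15*d^4) = 15*A^9 + 80*A^5 + 130*A + 80*A^-3 + 15*A^-7
  A^-1 * (14*d + 21*d^3) = -21*A^5 - 77*A - 77*A^-3 - 21*A^-7
  A^-3 * (4 + 17*d^2) = 17*A + 38*A^-3 + 17*A^-7
  A^-5 * (7*d) = -7*A^-3 - 7*A^-7
  A^-7 * (1) = A^-7
Summing the groups: <K> = A^13 - A^9 - A
Normalise by the writhe: (-A^3)^(-w) = (-A^3)^(1) = -A^3, so f(A) = -A^3 * <K> = -A^16 + A^12 + A^4.
Substitute A = t^(-1/4), i.e. A^e → t^(-e/4): V(t) = t^-1 + t^-3 - t^-4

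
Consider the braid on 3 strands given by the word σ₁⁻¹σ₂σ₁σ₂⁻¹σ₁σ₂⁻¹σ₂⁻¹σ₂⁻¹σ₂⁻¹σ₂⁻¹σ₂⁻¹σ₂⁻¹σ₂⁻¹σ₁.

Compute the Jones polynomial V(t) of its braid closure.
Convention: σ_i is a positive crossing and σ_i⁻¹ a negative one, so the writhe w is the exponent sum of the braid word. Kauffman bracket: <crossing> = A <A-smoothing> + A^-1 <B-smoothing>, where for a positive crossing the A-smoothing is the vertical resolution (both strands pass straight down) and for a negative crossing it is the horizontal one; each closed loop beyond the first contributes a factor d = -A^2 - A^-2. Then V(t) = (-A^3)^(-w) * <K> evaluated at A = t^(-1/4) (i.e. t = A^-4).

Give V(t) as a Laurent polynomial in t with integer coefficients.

t^-1 - t^-2 + 2*t^-3 - 2*t^-4 + 3*t^-5 - 3*t^-6 + 3*t^-7 - 3*t^-8 + 2*t^-9 - 2*t^-10 + t^-11

Derivation:
The presented braid s1^-1 s2 s1 s2^-1 s1 s2^-1 s2^-1 s2^-1 s2^-1 s2^-1 s2^-1 s2^-1 s2^-1 s1 on 3 strands reduces by inverse Markov moves (closure unchanged at each step):
  Deconjugate: the word is γ·β·γ⁻¹ with γ = s1^-1 s2 (prefix) and γ⁻¹ = s2^-1 s1 (suffix); strip both.
Reduced to β = s1 s2^-1 s1 s2^-1 s2^-1 s2^-1 s2^-1 s2^-1 s2^-1 s2^-1 on 3 strands, 10 crossings.
Compute on β:
Braid: s1 s2^-1 s1 s2^-1 s2^-1 s2^-1 s2^-1 s2^-1 s2^-1 s2^-1 on 3 strands, 10 crossings.
Writhe w = (#positive) - (#negative) = 2 - 8 = -6.
State-sum expansion of <K>. There are 2^10 = 1024 states.
Smooth each crossing (0=||, 1=⌣⌢); contribution A^(Σ sign_k(1-2s_k)) * d^(L-1).
Tabulate the states by total A-exponent and number of loops L (A-exp: L × count):
  A^10: L=9 ×1
  A^8: L=8 ×10
  A^6: L=7 ×45
  A^4: L=6 ×119, L=8 ×1
  A^2: L=5 ×203, L=7 ×7
  A^0: L=4 ×231, L=6 ×21
  A^-2: L=3 ×175, L=5 ×35
  A^-4: L=2 ×85, L=4 ×35
  A^-6: L=1 ×23, L=3 ×22
  A^-8: L=2 ×10
  A^-10: L=3 ×1
Each group contributes A^e * Σ count * d^(L-1):
Powers of d = -A^2 - A^-2: d^2 = A^4 + 2 + A^-4; d^3 = -A^6 - 3*A^2 - 3*A^-2 - A^-6; d^4 = A^8 + 4*A^4 + 6 + 4*A^-4 + A^-8; d^5 = -A^10 - 5*A^6 - 10*A^2 - 10*A^-2 - 5*A^-6 - A^-10; d^6 = A^12 + 6*A^8 + 15*A^4 + 20 + 15*A^-4 + 6*A^-8 + A^-12; d^7 = -A^14 - 7*A^10 - 21*A^6 - 35*A^2 - 35*A^-2 - 21*A^-6 - 7*A^-10 - A^-14; d^8 = A^16 + 8*A^12 + 28*A^8 + 56*A^4 + 70 + 56*A^-4 + 28*A^-8 + 8*A^-12 + A^-16.
  A^10 * (d^8) = A^26 + 8*A^22 + 28*A^18 + 56*A^14 + 70*A^10 + 56*A^6 + 28*A^2 + 8*A^-2 + A^-6
  A^8 * (10*d^7) = -10*A^22 - 70*A^18 - 210*A^14 - 350*A^10 - 350*A^6 - 210*A^2 - 70*A^-2 - 10*A^-6
  A^6 * (45*d^6) = 45*A^18 + 270*A^14 + 675*A^10 + 900*A^6 + 675*A^2 + 270*A^-2 + 45*A^-6
  A^4 * (119*d^5 + d^7) = -A^18 - 126*A^14 - 616*A^10 - 1225*A^6 - 1225*A^2 - 616*A^-2 - 126*A^-6 - A^-10
  A^2 * (203*d^4 + 7*d^6) = 7*A^14 + 245*A^10 + 917*A^6 + 1358*A^2 + 917*A^-2 + 245*A^-6 + 7*A^-10
  A^0 * (231*d^3 + 21*d^5) = -21*A^10 - 336*A^6 - 903*A^2 - 903*A^-2 - 336*A^-6 - 21*A^-10
  A^-2 * (175*d^2 + 35*d^4) = 35*A^6 + 315*A^2 + 560*A^-2 + 315*A^-6 + 35*A^-10
  A^-4 * (85*d + 35*d^3) = -35*A^2 - 190*A^-2 - 190*A^-6 - 35*A^-10
  A^-6 * (23 + 22*d^2) = 22*A^-2 + 67*A^-6 + 22*A^-10
  A^-8 * (10*d) = -10*A^-6 - 10*A^-10
  A^-10 * (d^2) = A^-6 + 2*A^-10 + A^-14
Summing the groups: <K> = A^26 - 2*A^22 + 2*A^18 - 3*A^14 + 3*A^10 - 3*A^6 + 3*A^2 - 2*A^-2 + 2*A^-6 - A^-10 + A^-14
Normalise by the writhe: (-A^3)^(-w) = (-A^3)^(6) = A^18, so f(A) = A^18 * <K> = A^44 - 2*A^40 + 2*A^36 - 3*A^32 + 3*A^28 - 3*A^24 + 3*A^20 - 2*A^16 + 2*A^12 - A^8 + A^4.
Substitute A = t^(-1/4), i.e. A^e → t^(-e/4): V(t) = t^-1 - t^-2 + 2*t^-3 - 2*t^-4 + 3*t^-5 - 3*t^-6 + 3*t^-7 - 3*t^-8 + 2*t^-9 - 2*t^-10 + t^-11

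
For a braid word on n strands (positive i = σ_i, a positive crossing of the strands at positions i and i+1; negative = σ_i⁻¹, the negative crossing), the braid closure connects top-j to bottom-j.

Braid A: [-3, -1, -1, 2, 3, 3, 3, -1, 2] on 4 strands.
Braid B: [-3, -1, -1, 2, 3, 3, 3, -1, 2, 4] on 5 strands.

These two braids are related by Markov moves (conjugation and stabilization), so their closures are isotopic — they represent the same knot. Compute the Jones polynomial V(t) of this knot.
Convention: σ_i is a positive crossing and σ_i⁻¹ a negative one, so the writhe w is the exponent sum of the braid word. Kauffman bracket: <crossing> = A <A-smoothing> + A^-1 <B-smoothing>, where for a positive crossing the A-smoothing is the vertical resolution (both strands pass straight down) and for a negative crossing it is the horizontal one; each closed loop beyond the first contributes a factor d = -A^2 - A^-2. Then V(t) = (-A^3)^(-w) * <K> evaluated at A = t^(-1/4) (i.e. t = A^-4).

Markov-equivalent braids have isotopic closures, hence identical knot invariants. Strip the Markov moves from each word to reach a common short braid β, then compute V(t) once on β.
Braid A: s3^-1 s1^-1 s1^-1 s2 s3 s3 s3 s1^-1 s2 on 4 strands has no conjugating prefix/suffix or stabilization to strip; take β = s3^-1 s1^-1 s1^-1 s2 s3 s3 s3 s1^-1 s2.
Braid B: s3^-1 s1^-1 s1^-1 s2 s3 s3 s3 s1^-1 s2 s4 on 5 strands reduces by inverse Markov moves (closure unchanged at each step):
  Destabilize: the word has the form β·s4 where s4 occurs only as the final letter (β ∈ B_4); drop it and the last strand → 4 strands.
Reduced to β = s3^-1 s1^-1 s1^-1 s2 s3 s3 s3 s1^-1 s2 on 4 strands, 9 crossings.
Both give the same β = s3^-1 s1^-1 s1^-1 s2 s3 s3 s3 s1^-1 s2 on 4 strands, so one state sum suffices:
Braid: s3^-1 s1^-1 s1^-1 s2 s3 s3 s3 s1^-1 s2 on 4 strands, 9 crossings.
Writhe w = (#positive) - (#negative) = 5 - 4 = 1.
Computing the Kauffman bracket via state sum. There are 2^9 = 512 states.
For each crossing: s=0 is the vertical smoothing, s=1 horizontal. Crossing k contributes A^(sign_k * (1 - 2*s_k)); loop factor d = -A^2 - A^-2.
Tabulate the states by total A-exponent and number of loops L (A-exp: L × count):
  A^9: L=4 ×1
  A^7: L=3 ×5, L=5 ×4
  A^5: L=2 ×10, L=4 ×23, L=6 ×3
  A^3: L=1 ×8, L=3 ×57, L=5 ×18, L=7 ×1
  A^1: L=2 ×70, L=4 ×50, L=6 ×6
  A^-1: L=1 ×33, L=3 ×75, L=5 ×18
  A^-3: L=2 ×51, L=4 ×32, L=6 ×1
  A^-5: L=3 ×32, L=5 ×4
  A^-7: L=4 ×9
  A^-9: L=5 ×1
Each group contributes A^e * Σ count * d^(L-1):
Powers of d = -A^2 - A^-2: d^2 = A^4 + 2 + A^-4; d^3 = -A^6 - 3*A^2 - 3*A^-2 - A^-6; d^4 = A^8 + 4*A^4 + 6 + 4*A^-4 + A^-8; d^5 = -A^10 - 5*A^6 - 10*A^2 - 10*A^-2 - 5*A^-6 - A^-10; d^6 = A^12 + 6*A^8 + 15*A^4 + 20 + 15*A^-4 + 6*A^-8 + A^-12.
  A^9 * (d^3) = -A^15 - 3*A^11 - 3*A^7 - A^3
  A^7 * (5*d^2 + 4*d^4) = 4*A^15 + 21*A^11 + 34*A^7 + 21*A^3 + 4*A^-1
  A^5 * (10*d + 23*d^3 + 3*d^5) = -3*A^15 - 38*A^11 - 109*A^7 - 109*A^3 - 38*A^-1 - 3*A^-5
  A^3 * (8 + 57*d^2 + 18*d^4 + d^6) = A^15 + 24*A^11 + 144*A^7 + 250*A^3 + 144*A^-1 + 24*A^-5 + A^-9
  A^1 * (70*d + 50*d^3 + 6*d^5) = -6*A^11 - 80*A^7 - 280*A^3 - 280*A^-1 - 80*A^-5 - 6*A^-9
  A^-1 * (33 + 75*d^2 + 18*d^4) = 18*A^7 + 147*A^3 + 291*A^-1 + 147*A^-5 + 18*A^-9
  A^-3 * (51*d + 32*d^3 + d^5) = -A^7 - 37*A^3 - 157*A^-1 - 157*A^-5 - 37*A^-9 - A^-13
  A^-5 * (32*d^2 + 4*d^4) = 4*A^3 + 48*A^-1 + 88*A^-5 + 48*A^-9 + 4*A^-13
  A^-7 * (9*d^3) = -9*A^-1 - 27*A^-5 - 27*A^-9 - 9*A^-13
  A^-9 * (d^4) = A^-1 + 4*A^-5 + 6*A^-9 + 4*A^-13 + A^-17
Summing the groups: <K> = A^15 - 2*A^11 + 3*A^7 - 5*A^3 + 4*A^-1 - 4*A^-5 + 3*A^-9 - 2*A^-13 + A^-17
Normalise by the writhe: (-A^3)^(-w) = (-A^3)^(-1) = -A^-3, so f(A) = -A^-3 * <K> = -A^12 + 2*A^8 - 3*A^4 + 5 - 4*A^-4 + 4*A^-8 - 3*A^-12 + 2*A^-16 - A^-20.
Substitute A = t^(-1/4), i.e. A^e → t^(-e/4): V(t) = -t^5 + 2*t^4 - 3*t^3 + 4*t^2 - 4*t + 5 - 3*t^-1 + 2*t^-2 - t^-3

Answer: -t^5 + 2*t^4 - 3*t^3 + 4*t^2 - 4*t + 5 - 3*t^-1 + 2*t^-2 - t^-3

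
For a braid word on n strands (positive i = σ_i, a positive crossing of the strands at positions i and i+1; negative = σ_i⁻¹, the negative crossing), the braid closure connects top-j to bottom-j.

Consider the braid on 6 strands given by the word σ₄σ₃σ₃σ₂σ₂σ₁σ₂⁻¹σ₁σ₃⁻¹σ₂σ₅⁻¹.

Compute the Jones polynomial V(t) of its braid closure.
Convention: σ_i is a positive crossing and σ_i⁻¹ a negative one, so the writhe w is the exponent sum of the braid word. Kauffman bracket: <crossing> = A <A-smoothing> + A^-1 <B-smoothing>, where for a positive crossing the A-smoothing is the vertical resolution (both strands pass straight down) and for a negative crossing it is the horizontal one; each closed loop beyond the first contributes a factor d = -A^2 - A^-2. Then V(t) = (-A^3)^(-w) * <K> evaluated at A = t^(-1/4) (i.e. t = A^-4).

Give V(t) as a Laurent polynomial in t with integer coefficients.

-t^8 + t^7 - 2*t^6 + 3*t^5 - 2*t^4 + 3*t^3 - 2*t^2 + t

Derivation:
The presented braid s4 s3 s3 s2 s2 s1 s2^-1 s1 s3^-1 s2 s5^-1 on 6 strands reduces by inverse Markov moves (closure unchanged at each step):
  Destabilize: the word has the form β·s5^-1 where s5^-1 occurs only as the final letter (β ∈ B_5); drop it and the last strand → 5 strands.
Reduced to β = s4 s3 s3 s2 s2 s1 s2^-1 s1 s3^-1 s2 on 5 strands, 10 crossings.
Compute on β:
Braid: s4 s3 s3 s2 s2 s1 s2^-1 s1 s3^-1 s2 on 5 strands, 10 crossings.
Writhe w = (#positive) - (#negative) = 8 - 2 = 6.
Enumerate smoothing states for the bracket polynomial. There are 2^10 = 1024 states.
For each crossing: s=0 is the vertical smoothing, s=1 horizontal. Crossing k contributes A^(sign_k * (1 - 2*s_k)); loop factor d = -A^2 - A^-2.
Tabulate the states by total A-exponent and number of loops L (A-exp: L × count):
  A^10: L=3 ×1
  A^8: L=2 ×3, L=4 ×7
  A^6: L=1 ×2, L=3 ×29, L=5 ×14
  A^4: L=2 ×39, L=4 ×72, L=6 ×9
  A^2: L=1 ×17, L=3 ×137, L=5 ×54, L=7 ×2
  A^0: L=2 ×109, L=4 ×128, L=6 ×15
  A^-2: L=1 ×30, L=3 ×132, L=5 ×47, L=7 ×1
  A^-4: L=2 ×49, L=4 ×65, L=6 ×6
  A^-6: L=3 ×31, L=5 ×14
  A^-8: L=4 ×9, L=6 ×1
  A^-10: L=5 ×1
Each group contributes A^e * Σ count * d^(L-1):
Powers of d = -A^2 - A^-2: d^2 = A^4 + 2 + A^-4; d^3 = -A^6 - 3*A^2 - 3*A^-2 - A^-6; d^4 = A^8 + 4*A^4 + 6 + 4*A^-4 + A^-8; d^5 = -A^10 - 5*A^6 - 10*A^2 - 10*A^-2 - 5*A^-6 - A^-10; d^6 = A^12 + 6*A^8 + 15*A^4 + 20 + 15*A^-4 + 6*A^-8 + A^-12.
  A^10 * (d^2) = A^14 + 2*A^10 + A^6
  A^8 * (3*d + 7*d^3) = -7*A^14 - 24*A^10 - 24*A^6 - 7*A^2
  A^6 * (2 + 29*d^2 + 14*d^4) = 14*A^14 + 85*A^10 + 144*A^6 + 85*A^2 + 14*A^-2
  A^4 * (39*d + 72*d^3 + 9*d^5) = -9*A^14 - 117*A^10 - 345*A^6 - 345*A^2 - 117*A^-2 - 9*A^-6
  A^2 * (17 + 137*d^2 + 54*d^4 + 2*d^6) = 2*A^14 + 66*A^10 + 383*A^6 + 655*A^2 + 383*A^-2 + 66*A^-6 + 2*A^-10
  A^0 * (109*d + 128*d^3 + 15*d^5) = -15*A^10 - 203*A^6 - 643*A^2 - 643*A^-2 - 203*A^-6 - 15*A^-10
  A^-2 * (30 + 132*d^2 + 47*d^4 + d^6) = A^10 + 53*A^6 + 335*A^2 + 596*A^-2 + 335*A^-6 + 53*A^-10 + A^-14
  A^-4 * (49*d + 65*d^3 + 6*d^5) = -6*A^6 - 95*A^2 - 304*A^-2 - 304*A^-6 - 95*A^-10 - 6*A^-14
  A^-6 * (31*d^2 + 14*d^4) = 14*A^2 + 87*A^-2 + 146*A^-6 + 87*A^-10 + 14*A^-14
  A^-8 * (9*d^3 + d^5) = -A^2 - 14*A^-2 - 37*A^-6 - 37*A^-10 - 14*A^-14 - A^-18
  A^-10 * (d^4) = A^-2 + 4*A^-6 + 6*A^-10 + 4*A^-14 + A^-18
Summing the groups: <K> = A^14 - 2*A^10 + 3*A^6 - 2*A^2 + 3*A^-2 - 2*A^-6 + A^-10 - A^-14
Normalise by the writhe: (-A^3)^(-w) = (-A^3)^(-6) = A^-18, so f(A) = A^-18 * <K> = A^-4 - 2*A^-8 + 3*A^-12 - 2*A^-16 + 3*A^-20 - 2*A^-24 + A^-28 - A^-32.
Substitute A = t^(-1/4), i.e. A^e → t^(-e/4): V(t) = -t^8 + t^7 - 2*t^6 + 3*t^5 - 2*t^4 + 3*t^3 - 2*t^2 + t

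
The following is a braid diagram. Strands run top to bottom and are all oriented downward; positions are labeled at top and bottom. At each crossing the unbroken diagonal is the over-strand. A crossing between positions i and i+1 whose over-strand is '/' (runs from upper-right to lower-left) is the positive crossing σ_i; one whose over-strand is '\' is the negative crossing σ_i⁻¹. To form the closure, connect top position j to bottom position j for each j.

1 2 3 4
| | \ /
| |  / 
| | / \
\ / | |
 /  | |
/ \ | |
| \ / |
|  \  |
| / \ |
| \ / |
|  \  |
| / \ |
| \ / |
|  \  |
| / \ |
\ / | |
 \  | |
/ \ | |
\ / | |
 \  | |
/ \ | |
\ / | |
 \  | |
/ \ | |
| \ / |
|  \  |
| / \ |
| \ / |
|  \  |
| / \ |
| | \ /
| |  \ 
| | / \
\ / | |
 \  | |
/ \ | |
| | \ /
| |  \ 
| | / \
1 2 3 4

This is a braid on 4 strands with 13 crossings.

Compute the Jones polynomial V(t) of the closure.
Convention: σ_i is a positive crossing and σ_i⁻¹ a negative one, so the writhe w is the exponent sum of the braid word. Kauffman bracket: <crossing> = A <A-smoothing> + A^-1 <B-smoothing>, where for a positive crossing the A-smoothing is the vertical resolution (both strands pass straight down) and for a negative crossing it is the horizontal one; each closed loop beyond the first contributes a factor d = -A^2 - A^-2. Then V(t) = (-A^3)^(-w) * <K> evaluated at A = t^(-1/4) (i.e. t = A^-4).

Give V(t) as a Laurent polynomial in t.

Reading the diagram top to bottom ('/'-over between positions i,i+1 = s_i, '\'-over = s_i^-1): braid word = s3 s1 s2^-1 s2^-1 s2^-1 s1^-1 s1^-1 s1^-1 s2^-1 s2^-1 s3^-1 s1^-1 s3^-1.
The presented braid s3 s1 s2^-1 s2^-1 s2^-1 s1^-1 s1^-1 s1^-1 s2^-1 s2^-1 s3^-1 s1^-1 s3^-1 on 4 strands reduces by inverse Markov moves (closure unchanged at each step):
  Deconjugate: the word is γ·β·γ⁻¹ with γ = s3 (prefix) and γ⁻¹ = s3^-1 (suffix); strip both.
  Deconjugate: the word is γ·β·γ⁻¹ with γ = s1 (prefix) and γ⁻¹ = s1^-1 (suffix); strip both.
  Destabilize: the word has the form β·s3^-1 where s3^-1 occurs only as the final letter (β ∈ B_3); drop it and the last strand → 3 strands.
Reduced to β = s2^-1 s2^-1 s2^-1 s1^-1 s1^-1 s1^-1 s2^-1 s2^-1 on 3 strands, 8 crossings.
Compute on β:
Braid: s2^-1 s2^-1 s2^-1 s1^-1 s1^-1 s1^-1 s2^-1 s2^-1 on 3 strands, 8 crossings.
Writhe w = (#positive) - (#negative) = 0 - 8 = -8.
Enumerate smoothing states for the bracket polynomial. There are 2^8 = 256 states.
Smooth each crossing (0=||, 1=⌣⌢); contribution A^(Σ sign_k(1-2s_k)) * d^(L-1).
Tabulate the states by total A-exponent and number of loops L (A-exp: L × count):
  A^8: L=7 ×1
  A^6: L=6 ×8
  A^4: L=5 ×28
  A^2: L=4 ×55, L=6 ×1
  A^0: L=3 ×65, L=5 ×5
  A^-2: L=2 ×45, L=4 ×11
  A^-4: L=1 ×15, L=3 ×13
  A^-6: L=2 ×8
  A^-8: L=3 ×1
Each group contributes A^e * Σ count * d^(L-1):
Powers of d = -A^2 - A^-2: d^2 = A^4 + 2 + A^-4; d^3 = -A^6 - 3*A^2 - 3*A^-2 - A^-6; d^4 = A^8 + 4*A^4 + 6 + 4*A^-4 + A^-8; d^5 = -A^10 - 5*A^6 - 10*A^2 - 10*A^-2 - 5*A^-6 - A^-10; d^6 = A^12 + 6*A^8 + 15*A^4 + 20 + 15*A^-4 + 6*A^-8 + A^-12.
  A^8 * (d^6) = A^20 + 6*A^16 + 15*A^12 + 20*A^8 + 15*A^4 + 6 + A^-4
  A^6 * (8*d^5) = -8*A^16 - 40*A^12 - 80*A^8 - 80*A^4 - 40 - 8*A^-4
  A^4 * (28*d^4) = 28*A^12 + 112*A^8 + 168*A^4 + 112 + 28*A^-4
  A^2 * (55*d^3 + d^5) = -A^12 - 60*A^8 - 175*A^4 - 175 - 60*A^-4 - A^-8
  A^0 * (65*d^2 + 5*d^4) = 5*A^8 + 85*A^4 + 160 + 85*A^-4 + 5*A^-8
  A^-2 * (45*d + 11*d^3) = -11*A^4 - 78 - 78*A^-4 - 11*A^-8
  A^-4 * (15 + 13*d^2) = 13 + 41*A^-4 + 13*A^-8
  A^-6 * (8*d) = -8*A^-4 - 8*A^-8
  A^-8 * (d^2) = A^-4 + 2*A^-8 + A^-12
Summing the groups: <K> = A^20 - 2*A^16 + 2*A^12 - 3*A^8 + 2*A^4 - 2 + 2*A^-4 + A^-12
Normalise by the writhe: (-A^3)^(-w) = (-A^3)^(8) = A^24, so f(A) = A^24 * <K> = A^44 - 2*A^40 + 2*A^36 - 3*A^32 + 2*A^28 - 2*A^24 + 2*A^20 + A^12.
Substitute A = t^(-1/4), i.e. A^e → t^(-e/4): V(t) = t^-3 + 2*t^-5 - 2*t^-6 + 2*t^-7 - 3*t^-8 + 2*t^-9 - 2*t^-10 + t^-11

Answer: t^-3 + 2*t^-5 - 2*t^-6 + 2*t^-7 - 3*t^-8 + 2*t^-9 - 2*t^-10 + t^-11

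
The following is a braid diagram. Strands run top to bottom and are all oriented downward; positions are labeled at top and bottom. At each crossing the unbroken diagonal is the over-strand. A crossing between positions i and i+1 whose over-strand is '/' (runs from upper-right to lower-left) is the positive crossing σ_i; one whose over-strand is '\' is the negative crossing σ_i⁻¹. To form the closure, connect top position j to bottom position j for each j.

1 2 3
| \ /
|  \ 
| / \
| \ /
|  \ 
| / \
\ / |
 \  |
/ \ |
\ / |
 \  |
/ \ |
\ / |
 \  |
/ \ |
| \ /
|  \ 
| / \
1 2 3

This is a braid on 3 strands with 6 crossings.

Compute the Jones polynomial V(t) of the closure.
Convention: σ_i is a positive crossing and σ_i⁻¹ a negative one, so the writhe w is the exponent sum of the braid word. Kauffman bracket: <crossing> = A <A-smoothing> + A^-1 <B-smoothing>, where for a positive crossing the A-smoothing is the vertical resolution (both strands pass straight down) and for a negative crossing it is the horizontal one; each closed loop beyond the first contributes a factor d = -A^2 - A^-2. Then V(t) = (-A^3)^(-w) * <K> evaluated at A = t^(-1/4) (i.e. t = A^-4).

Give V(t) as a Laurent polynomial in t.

t^-2 + 2*t^-4 - 2*t^-5 + t^-6 - 2*t^-7 + t^-8

Derivation:
Reading the diagram top to bottom ('/'-over between positions i,i+1 = s_i, '\'-over = s_i^-1): braid word = s2^-1 s2^-1 s1^-1 s1^-1 s1^-1 s2^-1.
Braid: s2^-1 s2^-1 s1^-1 s1^-1 s1^-1 s2^-1 on 3 strands, 6 crossings.
Writhe w = (#positive) - (#negative) = 0 - 6 = -6.
State-sum expansion of <K>. There are 2^6 = 64 states.
For each crossing: s=0 is the vertical smoothing, s=1 horizontal. Crossing k contributes A^(sign_k * (1 - 2*s_k)); loop factor d = -A^2 - A^-2.
Tabulate the states by total A-exponent and number of loops L (A-exp: L × count):
  A^6: L=5 ×1
  A^4: L=4 ×6
  A^2: L=3 ×15
  A^0: L=2 ×18, L=4 ×2
  A^-2: L=1 ×9, L=3 ×6
  A^-4: L=2 ×6
  A^-6: L=3 ×1
Each group contributes A^e * Σ count * d^(L-1):
Powers of d = -A^2 - A^-2: d^2 = A^4 + 2 + A^-4; d^3 = -A^6 - 3*A^2 - 3*A^-2 - A^-6; d^4 = A^8 + 4*A^4 + 6 + 4*A^-4 + A^-8.
  A^6 * (d^4) = A^14 + 4*A^10 + 6*A^6 + 4*A^2 + A^-2
  A^4 * (6*d^3) = -6*A^10 - 18*A^6 - 18*A^2 - 6*A^-2
  A^2 * (15*d^2) = 15*A^6 + 30*A^2 + 15*A^-2
  A^0 * (18*d + 2*d^3) = -2*A^6 - 24*A^2 - 24*A^-2 - 2*A^-6
  A^-2 * (9 + 6*d^2) = 6*A^2 + 21*A^-2 + 6*A^-6
  A^-4 * (6*d) = -6*A^-2 - 6*A^-6
  A^-6 * (d^2) = A^-2 + 2*A^-6 + A^-10
Summing the groups: <K> = A^14 - 2*A^10 + A^6 - 2*A^2 + 2*A^-2 + A^-10
Normalise by the writhe: (-A^3)^(-w) = (-A^3)^(6) = A^18, so f(A) = A^18 * <K> = A^32 - 2*A^28 + A^24 - 2*A^20 + 2*A^16 + A^8.
Substitute A = t^(-1/4), i.e. A^e → t^(-e/4): V(t) = t^-2 + 2*t^-4 - 2*t^-5 + t^-6 - 2*t^-7 + t^-8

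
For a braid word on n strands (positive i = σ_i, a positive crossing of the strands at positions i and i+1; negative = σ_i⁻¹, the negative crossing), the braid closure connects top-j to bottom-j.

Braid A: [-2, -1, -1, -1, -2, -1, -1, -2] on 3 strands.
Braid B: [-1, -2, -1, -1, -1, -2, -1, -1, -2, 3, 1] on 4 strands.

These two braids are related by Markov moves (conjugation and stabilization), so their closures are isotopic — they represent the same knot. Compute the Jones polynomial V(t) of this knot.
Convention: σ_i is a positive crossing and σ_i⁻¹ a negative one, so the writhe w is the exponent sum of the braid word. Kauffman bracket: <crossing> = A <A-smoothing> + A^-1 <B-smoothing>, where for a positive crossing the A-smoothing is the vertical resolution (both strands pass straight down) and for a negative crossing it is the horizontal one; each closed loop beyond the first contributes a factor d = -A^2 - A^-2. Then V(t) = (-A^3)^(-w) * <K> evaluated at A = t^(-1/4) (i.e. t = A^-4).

t^-3 + t^-5 - t^-8

Derivation:
Markov-equivalent braids have isotopic closures, hence identical knot invariants. Strip the Markov moves from each word to reach a common short braid β, then compute V(t) once on β.
Braid A: s2^-1 s1^-1 s1^-1 s1^-1 s2^-1 s1^-1 s1^-1 s2^-1 on 3 strands has no conjugating prefix/suffix or stabilization to strip; take β = s2^-1 s1^-1 s1^-1 s1^-1 s2^-1 s1^-1 s1^-1 s2^-1.
Braid B: s1^-1 s2^-1 s1^-1 s1^-1 s1^-1 s2^-1 s1^-1 s1^-1 s2^-1 s3 s1 on 4 strands reduces by inverse Markov moves (closure unchanged at each step):
  Deconjugate: the word is γ·β·γ⁻¹ with γ = s1^-1 (prefix) and γ⁻¹ = s1 (suffix); strip both.
  Destabilize: the word has the form β·s3 where s3 occurs only as the final letter (β ∈ B_3); drop it and the last strand → 3 strands.
Reduced to β = s2^-1 s1^-1 s1^-1 s1^-1 s2^-1 s1^-1 s1^-1 s2^-1 on 3 strands, 8 crossings.
Both give the same β = s2^-1 s1^-1 s1^-1 s1^-1 s2^-1 s1^-1 s1^-1 s2^-1 on 3 strands, so one state sum suffices:
Braid: s2^-1 s1^-1 s1^-1 s1^-1 s2^-1 s1^-1 s1^-1 s2^-1 on 3 strands, 8 crossings.
Writhe w = (#positive) - (#negative) = 0 - 8 = -8.
State-sum expansion of <K>. There are 2^8 = 256 states.
For each crossing: s=0 is the vertical smoothing, s=1 horizontal. Crossing k contributes A^(sign_k * (1 - 2*s_k)); loop factor d = -A^2 - A^-2.
Tabulate the states by total A-exponent and number of loops L (A-exp: L × count):
  A^8: L=5 ×1
  A^6: L=4 ×7, L=6 ×1
  A^4: L=3 ×19, L=5 ×9
  A^2: L=2 ×24, L=4 ×31, L=6 ×1
  A^0: L=1 ×12, L=3 ×53, L=5 ×5
  A^-2: L=2 ×45, L=4 ×11
  A^-4: L=1 ×15, L=3 ×13
  A^-6: L=2 ×8
  A^-8: L=3 ×1
Each group contributes A^e * Σ count * d^(L-1):
Powers of d = -A^2 - A^-2: d^2 = A^4 + 2 + A^-4; d^3 = -A^6 - 3*A^2 - 3*A^-2 - A^-6; d^4 = A^8 + 4*A^4 + 6 + 4*A^-4 + A^-8; d^5 = -A^10 - 5*A^6 - 10*A^2 - 10*A^-2 - 5*A^-6 - A^-10.
  A^8 * (d^4) = A^16 + 4*A^12 + 6*A^8 + 4*A^4 + 1
  A^6 * (7*d^3 + d^5) = -A^16 - 12*A^12 - 31*A^8 - 31*A^4 - 12 - A^-4
  A^4 * (19*d^2 + 9*d^4) = 9*A^12 + 55*A^8 + 92*A^4 + 55 + 9*A^-4
  A^2 * (24*d + 31*d^3 + d^5) = -A^12 - 36*A^8 - 127*A^4 - 127 - 36*A^-4 - A^-8
  A^0 * (12 + 53*d^2 + 5*d^4) = 5*A^8 + 73*A^4 + 148 + 73*A^-4 + 5*A^-8
  A^-2 * (45*d + 11*d^3) = -11*A^4 - 78 - 78*A^-4 - 11*A^-8
  A^-4 * (15 + 13*d^2) = 13 + 41*A^-4 + 13*A^-8
  A^-6 * (8*d) = -8*A^-4 - 8*A^-8
  A^-8 * (d^2) = A^-4 + 2*A^-8 + A^-12
Summing the groups: <K> = -A^8 + A^-4 + A^-12
Normalise by the writhe: (-A^3)^(-w) = (-A^3)^(8) = A^24, so f(A) = A^24 * <K> = -A^32 + A^20 + A^12.
Substitute A = t^(-1/4), i.e. A^e → t^(-e/4): V(t) = t^-3 + t^-5 - t^-8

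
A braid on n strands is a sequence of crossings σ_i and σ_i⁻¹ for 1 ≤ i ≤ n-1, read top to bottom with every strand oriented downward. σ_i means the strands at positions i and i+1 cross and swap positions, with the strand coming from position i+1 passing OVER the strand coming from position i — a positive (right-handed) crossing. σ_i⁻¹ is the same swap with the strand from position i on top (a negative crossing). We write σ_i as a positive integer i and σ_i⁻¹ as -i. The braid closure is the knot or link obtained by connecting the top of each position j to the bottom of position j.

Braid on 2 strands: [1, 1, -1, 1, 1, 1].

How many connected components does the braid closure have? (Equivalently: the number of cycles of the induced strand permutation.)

2

Derivation:
Track the strand permutation on 2 strands, starting from identity.
  step 1: s1 swaps positions 1,2 -> [2 1]
  step 2: s1 swaps positions 1,2 -> [1 2]
  step 3: s1^-1 swaps positions 1,2 -> [2 1]
  step 4: s1 swaps positions 1,2 -> [1 2]
  step 5: s1 swaps positions 1,2 -> [2 1]
  step 6: s1 swaps positions 1,2 -> [1 2]
Final permutation (position -> original strand): [1 2]
Closure components = cycle count of this permutation = 2.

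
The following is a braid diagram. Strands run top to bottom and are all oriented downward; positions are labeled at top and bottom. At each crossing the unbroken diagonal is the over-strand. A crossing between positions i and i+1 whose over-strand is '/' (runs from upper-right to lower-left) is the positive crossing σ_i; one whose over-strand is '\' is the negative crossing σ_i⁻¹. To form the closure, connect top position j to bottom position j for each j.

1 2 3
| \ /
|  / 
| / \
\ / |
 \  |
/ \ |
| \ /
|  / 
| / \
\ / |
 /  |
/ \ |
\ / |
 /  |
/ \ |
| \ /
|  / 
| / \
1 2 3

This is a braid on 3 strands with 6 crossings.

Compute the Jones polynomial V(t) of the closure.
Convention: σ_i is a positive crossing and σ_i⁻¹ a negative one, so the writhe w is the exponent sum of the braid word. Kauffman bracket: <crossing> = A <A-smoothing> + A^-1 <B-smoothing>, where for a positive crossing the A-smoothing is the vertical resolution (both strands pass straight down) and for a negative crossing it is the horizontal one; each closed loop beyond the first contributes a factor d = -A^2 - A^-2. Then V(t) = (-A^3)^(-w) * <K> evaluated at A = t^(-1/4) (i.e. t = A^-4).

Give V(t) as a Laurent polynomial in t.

-t^6 + t^5 - t^4 + 2*t^3 - t^2 + t

Derivation:
Reading the diagram top to bottom ('/'-over between positions i,i+1 = s_i, '\'-over = s_i^-1): braid word = s2 s1^-1 s2 s1 s1 s2.
Braid: s2 s1^-1 s2 s1 s1 s2 on 3 strands, 6 crossings.
Writhe w = (#positive) - (#negative) = 5 - 1 = 4.
Enumerate smoothing states for the bracket polynomial. There are 2^6 = 64 states.
For each crossing: s=0 is the vertical smoothing, s=1 horizontal. Crossing k contributes A^(sign_k * (1 - 2*s_k)); loop factor d = -A^2 - A^-2.
Tabulate the states by total A-exponent and number of loops L (A-exp: L × count):
  A^6: L=2 ×1
  A^4: L=1 ×3, L=3 ×3
  A^2: L=2 ×14, L=4 ×1
  A^0: L=1 ×10, L=3 ×10
  A^-2: L=2 ×13, L=4 ×2
  A^-4: L=3 ×6
  A^-6: L=4 ×1
Each group contributes A^e * Σ count * d^(L-1):
Powers of d = -A^2 - A^-2: d^2 = A^4 + 2 + A^-4; d^3 = -A^6 - 3*A^2 - 3*A^-2 - A^-6.
  A^6 * (d) = -A^8 - A^4
  A^4 * (3 + 3*d^2) = 3*A^8 + 9*A^4 + 3
  A^2 * (14*d + d^3) = -A^8 - 17*A^4 - 17 - A^-4
  A^0 * (10 + 10*d^2) = 10*A^4 + 30 + 10*A^-4
  A^-2 * (13*d + 2*d^3) = -2*A^4 - 19 - 19*A^-4 - 2*A^-8
  A^-4 * (6*d^2) = 6 + 12*A^-4 + 6*A^-8
  A^-6 * (d^3) = -1 - 3*A^-4 - 3*A^-8 - A^-12
Summing the groups: <K> = A^8 - A^4 + 2 - A^-4 + A^-8 - A^-12
Normalise by the writhe: (-A^3)^(-w) = (-A^3)^(-4) = A^-12, so f(A) = A^-12 * <K> = A^-4 - A^-8 + 2*A^-12 - A^-16 + A^-20 - A^-24.
Substitute A = t^(-1/4), i.e. A^e → t^(-e/4): V(t) = -t^6 + t^5 - t^4 + 2*t^3 - t^2 + t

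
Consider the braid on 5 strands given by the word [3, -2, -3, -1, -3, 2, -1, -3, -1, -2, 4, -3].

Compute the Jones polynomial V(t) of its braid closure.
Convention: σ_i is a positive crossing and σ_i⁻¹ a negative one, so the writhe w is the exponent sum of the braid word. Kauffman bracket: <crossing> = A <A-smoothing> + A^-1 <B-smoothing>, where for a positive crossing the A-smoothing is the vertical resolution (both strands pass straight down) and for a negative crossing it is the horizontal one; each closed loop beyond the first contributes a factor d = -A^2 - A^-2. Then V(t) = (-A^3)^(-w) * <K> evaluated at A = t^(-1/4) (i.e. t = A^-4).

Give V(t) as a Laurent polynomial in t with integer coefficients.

t^-2 - 2*t^-3 + 5*t^-4 - 5*t^-5 + 6*t^-6 - 6*t^-7 + 4*t^-8 - 3*t^-9 + t^-10

Derivation:
The presented braid s3 s2^-1 s3^-1 s1^-1 s3^-1 s2 s1^-1 s3^-1 s1^-1 s2^-1 s4 s3^-1 on 5 strands reduces by inverse Markov moves (closure unchanged at each step):
  Deconjugate: the word is γ·β·γ⁻¹ with γ = s3 (prefix) and γ⁻¹ = s3^-1 (suffix); strip both.
  Destabilize: the word has the form β·s4 where s4 occurs only as the final letter (β ∈ B_4); drop it and the last strand → 4 strands.
Reduced to β = s2^-1 s3^-1 s1^-1 s3^-1 s2 s1^-1 s3^-1 s1^-1 s2^-1 on 4 strands, 9 crossings.
Compute on β:
Braid: s2^-1 s3^-1 s1^-1 s3^-1 s2 s1^-1 s3^-1 s1^-1 s2^-1 on 4 strands, 9 crossings.
Writhe w = (#positive) - (#negative) = 1 - 8 = -7.
Enumerate smoothing states for the bracket polynomial. There are 2^9 = 512 states.
Smooth each crossing (0=||, 1=⌣⌢); contribution A^(Σ sign_k(1-2s_k)) * d^(L-1).
Tabulate the states by total A-exponent and number of loops L (A-exp: L × count):
  A^9: L=6 ×1
  A^7: L=5 ×9
  A^5: L=4 ×35, L=6 ×1
  A^3: L=3 ×74, L=5 ×10
  A^1: L=2 ×85, L=4 ×41
  A^-1: L=1 ×42, L=3 ×80, L=5 ×4
  A^-3: L=2 ×65, L=4 ×19
  A^-5: L=1 ×9, L=3 ×26, L=5 ×1
  A^-7: L=2 ×6, L=4 ×3
  A^-9: L=3 ×1
Each group contributes A^e * Σ count * d^(L-1):
Powers of d = -A^2 - A^-2: d^2 = A^4 + 2 + A^-4; d^3 = -A^6 - 3*A^2 - 3*A^-2 - A^-6; d^4 = A^8 + 4*A^4 + 6 + 4*A^-4 + A^-8; d^5 = -A^10 - 5*A^6 - 10*A^2 - 10*A^-2 - 5*A^-6 - A^-10.
  A^9 * (d^5) = -A^19 - 5*A^15 - 10*A^11 - 10*A^7 - 5*A^3 - A^-1
  A^7 * (9*d^4) = 9*A^15 + 36*A^11 + 54*A^7 + 36*A^3 + 9*A^-1
  A^5 * (35*d^3 + d^5) = -A^15 - 40*A^11 - 115*A^7 - 115*A^3 - 40*A^-1 - A^-5
  A^3 * (74*d^2 + 10*d^4) = 10*A^11 + 114*A^7 + 208*A^3 + 114*A^-1 + 10*A^-5
  A^1 * (85*d + 41*d^3) = -41*A^7 - 208*A^3 - 208*A^-1 - 41*A^-5
  A^-1 * (42 + 80*d^2 + 4*d^4) = 4*A^7 + 96*A^3 + 226*A^-1 + 96*A^-5 + 4*A^-9
  A^-3 * (65*d + 19*d^3) = -19*A^3 - 122*A^-1 - 122*A^-5 - 19*A^-9
  A^-5 * (9 + 26*d^2 + d^4) = A^3 + 30*A^-1 + 67*A^-5 + 30*A^-9 + A^-13
  A^-7 * (6*d + 3*d^3) = -3*A^-1 - 15*A^-5 - 15*A^-9 - 3*A^-13
  A^-9 * (d^2) = A^-5 + 2*A^-9 + A^-13
Summing the groups: <K> = -A^19 + 3*A^15 - 4*A^11 + 6*A^7 - 6*A^3 + 5*A^-1 - 5*A^-5 + 2*A^-9 - A^-13
Normalise by the writhe: (-A^3)^(-w) = (-A^3)^(7) = -A^21, so f(A) = -A^21 * <K> = A^40 - 3*A^36 + 4*A^32 - 6*A^28 + 6*A^24 - 5*A^20 + 5*A^16 - 2*A^12 + A^8.
Substitute A = t^(-1/4), i.e. A^e → t^(-e/4): V(t) = t^-2 - 2*t^-3 + 5*t^-4 - 5*t^-5 + 6*t^-6 - 6*t^-7 + 4*t^-8 - 3*t^-9 + t^-10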